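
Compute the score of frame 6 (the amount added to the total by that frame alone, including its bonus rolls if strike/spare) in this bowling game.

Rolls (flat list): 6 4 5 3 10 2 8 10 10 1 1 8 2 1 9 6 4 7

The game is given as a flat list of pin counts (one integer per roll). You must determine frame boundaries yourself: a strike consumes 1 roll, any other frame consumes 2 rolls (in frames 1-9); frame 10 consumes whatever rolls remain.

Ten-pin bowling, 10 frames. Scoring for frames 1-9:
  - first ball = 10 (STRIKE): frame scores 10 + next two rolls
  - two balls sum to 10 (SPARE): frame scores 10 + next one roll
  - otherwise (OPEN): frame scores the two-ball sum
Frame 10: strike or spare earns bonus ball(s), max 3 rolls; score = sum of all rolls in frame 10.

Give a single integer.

Frame 1: SPARE (6+4=10). 10 + next roll (5) = 15. Cumulative: 15
Frame 2: OPEN (5+3=8). Cumulative: 23
Frame 3: STRIKE. 10 + next two rolls (2+8) = 20. Cumulative: 43
Frame 4: SPARE (2+8=10). 10 + next roll (10) = 20. Cumulative: 63
Frame 5: STRIKE. 10 + next two rolls (10+1) = 21. Cumulative: 84
Frame 6: STRIKE. 10 + next two rolls (1+1) = 12. Cumulative: 96
Frame 7: OPEN (1+1=2). Cumulative: 98
Frame 8: SPARE (8+2=10). 10 + next roll (1) = 11. Cumulative: 109

Answer: 12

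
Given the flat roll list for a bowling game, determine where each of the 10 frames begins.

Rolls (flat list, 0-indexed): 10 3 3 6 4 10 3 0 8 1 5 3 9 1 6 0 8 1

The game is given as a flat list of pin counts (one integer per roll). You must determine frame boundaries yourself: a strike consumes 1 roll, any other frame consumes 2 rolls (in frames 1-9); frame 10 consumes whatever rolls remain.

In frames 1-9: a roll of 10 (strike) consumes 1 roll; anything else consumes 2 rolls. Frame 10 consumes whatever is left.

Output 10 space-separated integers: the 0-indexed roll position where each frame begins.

Frame 1 starts at roll index 0: roll=10 (strike), consumes 1 roll
Frame 2 starts at roll index 1: rolls=3,3 (sum=6), consumes 2 rolls
Frame 3 starts at roll index 3: rolls=6,4 (sum=10), consumes 2 rolls
Frame 4 starts at roll index 5: roll=10 (strike), consumes 1 roll
Frame 5 starts at roll index 6: rolls=3,0 (sum=3), consumes 2 rolls
Frame 6 starts at roll index 8: rolls=8,1 (sum=9), consumes 2 rolls
Frame 7 starts at roll index 10: rolls=5,3 (sum=8), consumes 2 rolls
Frame 8 starts at roll index 12: rolls=9,1 (sum=10), consumes 2 rolls
Frame 9 starts at roll index 14: rolls=6,0 (sum=6), consumes 2 rolls
Frame 10 starts at roll index 16: 2 remaining rolls

Answer: 0 1 3 5 6 8 10 12 14 16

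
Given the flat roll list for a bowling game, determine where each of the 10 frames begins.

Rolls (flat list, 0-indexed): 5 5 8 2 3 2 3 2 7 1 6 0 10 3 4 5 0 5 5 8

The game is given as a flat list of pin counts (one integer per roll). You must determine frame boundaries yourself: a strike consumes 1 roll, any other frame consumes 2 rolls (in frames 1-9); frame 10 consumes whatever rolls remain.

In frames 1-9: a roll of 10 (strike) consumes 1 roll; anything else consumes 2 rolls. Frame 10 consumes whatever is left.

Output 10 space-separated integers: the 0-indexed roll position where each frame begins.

Frame 1 starts at roll index 0: rolls=5,5 (sum=10), consumes 2 rolls
Frame 2 starts at roll index 2: rolls=8,2 (sum=10), consumes 2 rolls
Frame 3 starts at roll index 4: rolls=3,2 (sum=5), consumes 2 rolls
Frame 4 starts at roll index 6: rolls=3,2 (sum=5), consumes 2 rolls
Frame 5 starts at roll index 8: rolls=7,1 (sum=8), consumes 2 rolls
Frame 6 starts at roll index 10: rolls=6,0 (sum=6), consumes 2 rolls
Frame 7 starts at roll index 12: roll=10 (strike), consumes 1 roll
Frame 8 starts at roll index 13: rolls=3,4 (sum=7), consumes 2 rolls
Frame 9 starts at roll index 15: rolls=5,0 (sum=5), consumes 2 rolls
Frame 10 starts at roll index 17: 3 remaining rolls

Answer: 0 2 4 6 8 10 12 13 15 17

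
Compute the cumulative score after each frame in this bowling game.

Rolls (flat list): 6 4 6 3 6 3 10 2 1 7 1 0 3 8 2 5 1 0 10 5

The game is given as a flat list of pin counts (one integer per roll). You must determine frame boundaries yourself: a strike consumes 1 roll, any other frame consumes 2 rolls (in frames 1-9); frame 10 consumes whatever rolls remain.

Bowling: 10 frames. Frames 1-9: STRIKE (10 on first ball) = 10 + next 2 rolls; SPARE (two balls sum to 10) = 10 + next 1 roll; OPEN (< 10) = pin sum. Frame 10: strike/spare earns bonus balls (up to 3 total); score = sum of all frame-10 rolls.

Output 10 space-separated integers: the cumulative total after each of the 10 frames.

Answer: 16 25 34 47 50 58 61 76 82 97

Derivation:
Frame 1: SPARE (6+4=10). 10 + next roll (6) = 16. Cumulative: 16
Frame 2: OPEN (6+3=9). Cumulative: 25
Frame 3: OPEN (6+3=9). Cumulative: 34
Frame 4: STRIKE. 10 + next two rolls (2+1) = 13. Cumulative: 47
Frame 5: OPEN (2+1=3). Cumulative: 50
Frame 6: OPEN (7+1=8). Cumulative: 58
Frame 7: OPEN (0+3=3). Cumulative: 61
Frame 8: SPARE (8+2=10). 10 + next roll (5) = 15. Cumulative: 76
Frame 9: OPEN (5+1=6). Cumulative: 82
Frame 10: SPARE. Sum of all frame-10 rolls (0+10+5) = 15. Cumulative: 97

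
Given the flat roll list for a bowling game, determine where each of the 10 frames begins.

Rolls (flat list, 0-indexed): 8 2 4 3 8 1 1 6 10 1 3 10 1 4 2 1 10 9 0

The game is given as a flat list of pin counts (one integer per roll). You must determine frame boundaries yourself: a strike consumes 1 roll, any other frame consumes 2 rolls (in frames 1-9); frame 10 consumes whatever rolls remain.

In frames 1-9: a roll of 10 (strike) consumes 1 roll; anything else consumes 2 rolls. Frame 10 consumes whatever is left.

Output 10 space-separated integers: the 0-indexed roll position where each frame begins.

Frame 1 starts at roll index 0: rolls=8,2 (sum=10), consumes 2 rolls
Frame 2 starts at roll index 2: rolls=4,3 (sum=7), consumes 2 rolls
Frame 3 starts at roll index 4: rolls=8,1 (sum=9), consumes 2 rolls
Frame 4 starts at roll index 6: rolls=1,6 (sum=7), consumes 2 rolls
Frame 5 starts at roll index 8: roll=10 (strike), consumes 1 roll
Frame 6 starts at roll index 9: rolls=1,3 (sum=4), consumes 2 rolls
Frame 7 starts at roll index 11: roll=10 (strike), consumes 1 roll
Frame 8 starts at roll index 12: rolls=1,4 (sum=5), consumes 2 rolls
Frame 9 starts at roll index 14: rolls=2,1 (sum=3), consumes 2 rolls
Frame 10 starts at roll index 16: 3 remaining rolls

Answer: 0 2 4 6 8 9 11 12 14 16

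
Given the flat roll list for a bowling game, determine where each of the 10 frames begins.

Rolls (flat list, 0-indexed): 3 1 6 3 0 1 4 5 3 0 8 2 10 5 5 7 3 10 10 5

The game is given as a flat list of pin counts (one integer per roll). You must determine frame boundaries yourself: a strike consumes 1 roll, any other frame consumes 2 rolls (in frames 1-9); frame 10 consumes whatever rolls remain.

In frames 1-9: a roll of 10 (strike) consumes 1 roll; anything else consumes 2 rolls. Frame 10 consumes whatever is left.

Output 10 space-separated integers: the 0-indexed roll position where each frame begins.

Answer: 0 2 4 6 8 10 12 13 15 17

Derivation:
Frame 1 starts at roll index 0: rolls=3,1 (sum=4), consumes 2 rolls
Frame 2 starts at roll index 2: rolls=6,3 (sum=9), consumes 2 rolls
Frame 3 starts at roll index 4: rolls=0,1 (sum=1), consumes 2 rolls
Frame 4 starts at roll index 6: rolls=4,5 (sum=9), consumes 2 rolls
Frame 5 starts at roll index 8: rolls=3,0 (sum=3), consumes 2 rolls
Frame 6 starts at roll index 10: rolls=8,2 (sum=10), consumes 2 rolls
Frame 7 starts at roll index 12: roll=10 (strike), consumes 1 roll
Frame 8 starts at roll index 13: rolls=5,5 (sum=10), consumes 2 rolls
Frame 9 starts at roll index 15: rolls=7,3 (sum=10), consumes 2 rolls
Frame 10 starts at roll index 17: 3 remaining rolls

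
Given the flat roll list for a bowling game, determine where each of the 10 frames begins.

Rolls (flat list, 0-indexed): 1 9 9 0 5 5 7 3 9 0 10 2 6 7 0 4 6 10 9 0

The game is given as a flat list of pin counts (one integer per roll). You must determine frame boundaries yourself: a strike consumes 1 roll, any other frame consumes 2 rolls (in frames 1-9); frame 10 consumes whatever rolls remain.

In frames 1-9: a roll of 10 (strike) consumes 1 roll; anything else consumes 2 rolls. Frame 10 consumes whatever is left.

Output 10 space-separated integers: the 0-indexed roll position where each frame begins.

Answer: 0 2 4 6 8 10 11 13 15 17

Derivation:
Frame 1 starts at roll index 0: rolls=1,9 (sum=10), consumes 2 rolls
Frame 2 starts at roll index 2: rolls=9,0 (sum=9), consumes 2 rolls
Frame 3 starts at roll index 4: rolls=5,5 (sum=10), consumes 2 rolls
Frame 4 starts at roll index 6: rolls=7,3 (sum=10), consumes 2 rolls
Frame 5 starts at roll index 8: rolls=9,0 (sum=9), consumes 2 rolls
Frame 6 starts at roll index 10: roll=10 (strike), consumes 1 roll
Frame 7 starts at roll index 11: rolls=2,6 (sum=8), consumes 2 rolls
Frame 8 starts at roll index 13: rolls=7,0 (sum=7), consumes 2 rolls
Frame 9 starts at roll index 15: rolls=4,6 (sum=10), consumes 2 rolls
Frame 10 starts at roll index 17: 3 remaining rolls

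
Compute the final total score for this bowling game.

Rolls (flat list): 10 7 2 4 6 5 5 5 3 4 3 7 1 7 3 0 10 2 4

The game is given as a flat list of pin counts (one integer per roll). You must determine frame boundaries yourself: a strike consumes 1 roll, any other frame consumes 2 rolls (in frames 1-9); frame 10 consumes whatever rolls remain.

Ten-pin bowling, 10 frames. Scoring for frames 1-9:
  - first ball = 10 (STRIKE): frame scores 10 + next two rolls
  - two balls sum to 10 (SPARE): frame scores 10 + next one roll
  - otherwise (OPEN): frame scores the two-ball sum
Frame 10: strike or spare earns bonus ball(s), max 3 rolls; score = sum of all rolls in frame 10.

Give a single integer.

Answer: 109

Derivation:
Frame 1: STRIKE. 10 + next two rolls (7+2) = 19. Cumulative: 19
Frame 2: OPEN (7+2=9). Cumulative: 28
Frame 3: SPARE (4+6=10). 10 + next roll (5) = 15. Cumulative: 43
Frame 4: SPARE (5+5=10). 10 + next roll (5) = 15. Cumulative: 58
Frame 5: OPEN (5+3=8). Cumulative: 66
Frame 6: OPEN (4+3=7). Cumulative: 73
Frame 7: OPEN (7+1=8). Cumulative: 81
Frame 8: SPARE (7+3=10). 10 + next roll (0) = 10. Cumulative: 91
Frame 9: SPARE (0+10=10). 10 + next roll (2) = 12. Cumulative: 103
Frame 10: OPEN. Sum of all frame-10 rolls (2+4) = 6. Cumulative: 109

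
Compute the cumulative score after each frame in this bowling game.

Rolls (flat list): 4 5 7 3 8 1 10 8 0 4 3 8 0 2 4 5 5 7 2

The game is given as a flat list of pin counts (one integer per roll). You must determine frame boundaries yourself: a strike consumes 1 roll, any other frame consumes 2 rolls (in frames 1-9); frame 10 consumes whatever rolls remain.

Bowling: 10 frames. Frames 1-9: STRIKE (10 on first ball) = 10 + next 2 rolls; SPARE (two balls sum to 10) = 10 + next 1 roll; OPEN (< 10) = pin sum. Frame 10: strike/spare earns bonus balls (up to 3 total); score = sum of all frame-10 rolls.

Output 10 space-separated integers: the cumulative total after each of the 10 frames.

Answer: 9 27 36 54 62 69 77 83 100 109

Derivation:
Frame 1: OPEN (4+5=9). Cumulative: 9
Frame 2: SPARE (7+3=10). 10 + next roll (8) = 18. Cumulative: 27
Frame 3: OPEN (8+1=9). Cumulative: 36
Frame 4: STRIKE. 10 + next two rolls (8+0) = 18. Cumulative: 54
Frame 5: OPEN (8+0=8). Cumulative: 62
Frame 6: OPEN (4+3=7). Cumulative: 69
Frame 7: OPEN (8+0=8). Cumulative: 77
Frame 8: OPEN (2+4=6). Cumulative: 83
Frame 9: SPARE (5+5=10). 10 + next roll (7) = 17. Cumulative: 100
Frame 10: OPEN. Sum of all frame-10 rolls (7+2) = 9. Cumulative: 109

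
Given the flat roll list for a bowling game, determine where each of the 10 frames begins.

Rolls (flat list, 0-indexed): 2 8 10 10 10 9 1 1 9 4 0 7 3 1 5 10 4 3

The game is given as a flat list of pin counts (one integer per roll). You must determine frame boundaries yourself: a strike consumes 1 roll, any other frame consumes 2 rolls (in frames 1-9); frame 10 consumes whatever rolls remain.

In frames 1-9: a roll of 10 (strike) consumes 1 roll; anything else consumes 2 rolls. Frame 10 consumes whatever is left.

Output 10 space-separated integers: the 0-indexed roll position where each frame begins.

Answer: 0 2 3 4 5 7 9 11 13 15

Derivation:
Frame 1 starts at roll index 0: rolls=2,8 (sum=10), consumes 2 rolls
Frame 2 starts at roll index 2: roll=10 (strike), consumes 1 roll
Frame 3 starts at roll index 3: roll=10 (strike), consumes 1 roll
Frame 4 starts at roll index 4: roll=10 (strike), consumes 1 roll
Frame 5 starts at roll index 5: rolls=9,1 (sum=10), consumes 2 rolls
Frame 6 starts at roll index 7: rolls=1,9 (sum=10), consumes 2 rolls
Frame 7 starts at roll index 9: rolls=4,0 (sum=4), consumes 2 rolls
Frame 8 starts at roll index 11: rolls=7,3 (sum=10), consumes 2 rolls
Frame 9 starts at roll index 13: rolls=1,5 (sum=6), consumes 2 rolls
Frame 10 starts at roll index 15: 3 remaining rolls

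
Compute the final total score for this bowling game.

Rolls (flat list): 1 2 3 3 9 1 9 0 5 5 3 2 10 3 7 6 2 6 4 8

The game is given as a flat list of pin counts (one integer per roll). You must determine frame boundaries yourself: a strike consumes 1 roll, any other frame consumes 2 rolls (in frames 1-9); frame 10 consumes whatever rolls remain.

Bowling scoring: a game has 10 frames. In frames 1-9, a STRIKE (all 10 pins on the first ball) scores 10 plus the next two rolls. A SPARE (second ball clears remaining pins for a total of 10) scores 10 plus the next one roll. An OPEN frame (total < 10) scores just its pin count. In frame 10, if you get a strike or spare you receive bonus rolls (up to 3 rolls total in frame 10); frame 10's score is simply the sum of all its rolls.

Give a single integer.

Answer: 117

Derivation:
Frame 1: OPEN (1+2=3). Cumulative: 3
Frame 2: OPEN (3+3=6). Cumulative: 9
Frame 3: SPARE (9+1=10). 10 + next roll (9) = 19. Cumulative: 28
Frame 4: OPEN (9+0=9). Cumulative: 37
Frame 5: SPARE (5+5=10). 10 + next roll (3) = 13. Cumulative: 50
Frame 6: OPEN (3+2=5). Cumulative: 55
Frame 7: STRIKE. 10 + next two rolls (3+7) = 20. Cumulative: 75
Frame 8: SPARE (3+7=10). 10 + next roll (6) = 16. Cumulative: 91
Frame 9: OPEN (6+2=8). Cumulative: 99
Frame 10: SPARE. Sum of all frame-10 rolls (6+4+8) = 18. Cumulative: 117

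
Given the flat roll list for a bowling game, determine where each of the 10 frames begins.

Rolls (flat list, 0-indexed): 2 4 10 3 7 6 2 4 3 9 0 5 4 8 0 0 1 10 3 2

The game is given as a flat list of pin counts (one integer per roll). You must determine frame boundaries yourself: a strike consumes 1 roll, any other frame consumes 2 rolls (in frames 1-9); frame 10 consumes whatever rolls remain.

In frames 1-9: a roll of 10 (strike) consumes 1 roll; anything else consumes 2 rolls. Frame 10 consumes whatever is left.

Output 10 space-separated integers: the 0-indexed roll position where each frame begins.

Answer: 0 2 3 5 7 9 11 13 15 17

Derivation:
Frame 1 starts at roll index 0: rolls=2,4 (sum=6), consumes 2 rolls
Frame 2 starts at roll index 2: roll=10 (strike), consumes 1 roll
Frame 3 starts at roll index 3: rolls=3,7 (sum=10), consumes 2 rolls
Frame 4 starts at roll index 5: rolls=6,2 (sum=8), consumes 2 rolls
Frame 5 starts at roll index 7: rolls=4,3 (sum=7), consumes 2 rolls
Frame 6 starts at roll index 9: rolls=9,0 (sum=9), consumes 2 rolls
Frame 7 starts at roll index 11: rolls=5,4 (sum=9), consumes 2 rolls
Frame 8 starts at roll index 13: rolls=8,0 (sum=8), consumes 2 rolls
Frame 9 starts at roll index 15: rolls=0,1 (sum=1), consumes 2 rolls
Frame 10 starts at roll index 17: 3 remaining rolls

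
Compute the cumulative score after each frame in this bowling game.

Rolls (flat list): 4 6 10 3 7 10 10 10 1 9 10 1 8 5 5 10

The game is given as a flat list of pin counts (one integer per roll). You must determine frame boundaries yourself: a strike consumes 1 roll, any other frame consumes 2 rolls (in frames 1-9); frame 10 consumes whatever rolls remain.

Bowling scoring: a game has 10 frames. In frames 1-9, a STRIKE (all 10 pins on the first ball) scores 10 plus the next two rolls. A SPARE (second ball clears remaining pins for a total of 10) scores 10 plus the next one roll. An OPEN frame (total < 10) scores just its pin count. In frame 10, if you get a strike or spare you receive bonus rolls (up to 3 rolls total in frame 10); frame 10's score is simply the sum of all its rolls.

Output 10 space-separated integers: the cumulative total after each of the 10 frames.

Answer: 20 40 60 90 111 131 151 170 179 199

Derivation:
Frame 1: SPARE (4+6=10). 10 + next roll (10) = 20. Cumulative: 20
Frame 2: STRIKE. 10 + next two rolls (3+7) = 20. Cumulative: 40
Frame 3: SPARE (3+7=10). 10 + next roll (10) = 20. Cumulative: 60
Frame 4: STRIKE. 10 + next two rolls (10+10) = 30. Cumulative: 90
Frame 5: STRIKE. 10 + next two rolls (10+1) = 21. Cumulative: 111
Frame 6: STRIKE. 10 + next two rolls (1+9) = 20. Cumulative: 131
Frame 7: SPARE (1+9=10). 10 + next roll (10) = 20. Cumulative: 151
Frame 8: STRIKE. 10 + next two rolls (1+8) = 19. Cumulative: 170
Frame 9: OPEN (1+8=9). Cumulative: 179
Frame 10: SPARE. Sum of all frame-10 rolls (5+5+10) = 20. Cumulative: 199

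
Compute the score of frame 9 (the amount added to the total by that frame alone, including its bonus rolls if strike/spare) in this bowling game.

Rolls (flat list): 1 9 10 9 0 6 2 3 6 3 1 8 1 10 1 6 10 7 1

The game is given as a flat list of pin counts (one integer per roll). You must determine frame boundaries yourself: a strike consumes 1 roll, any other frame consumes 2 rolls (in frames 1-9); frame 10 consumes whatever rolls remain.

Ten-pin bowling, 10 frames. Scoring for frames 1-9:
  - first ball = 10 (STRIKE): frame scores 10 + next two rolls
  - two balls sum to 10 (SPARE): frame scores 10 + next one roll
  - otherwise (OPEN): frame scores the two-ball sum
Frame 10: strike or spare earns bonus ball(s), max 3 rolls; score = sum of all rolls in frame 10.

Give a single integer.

Answer: 7

Derivation:
Frame 1: SPARE (1+9=10). 10 + next roll (10) = 20. Cumulative: 20
Frame 2: STRIKE. 10 + next two rolls (9+0) = 19. Cumulative: 39
Frame 3: OPEN (9+0=9). Cumulative: 48
Frame 4: OPEN (6+2=8). Cumulative: 56
Frame 5: OPEN (3+6=9). Cumulative: 65
Frame 6: OPEN (3+1=4). Cumulative: 69
Frame 7: OPEN (8+1=9). Cumulative: 78
Frame 8: STRIKE. 10 + next two rolls (1+6) = 17. Cumulative: 95
Frame 9: OPEN (1+6=7). Cumulative: 102
Frame 10: STRIKE. Sum of all frame-10 rolls (10+7+1) = 18. Cumulative: 120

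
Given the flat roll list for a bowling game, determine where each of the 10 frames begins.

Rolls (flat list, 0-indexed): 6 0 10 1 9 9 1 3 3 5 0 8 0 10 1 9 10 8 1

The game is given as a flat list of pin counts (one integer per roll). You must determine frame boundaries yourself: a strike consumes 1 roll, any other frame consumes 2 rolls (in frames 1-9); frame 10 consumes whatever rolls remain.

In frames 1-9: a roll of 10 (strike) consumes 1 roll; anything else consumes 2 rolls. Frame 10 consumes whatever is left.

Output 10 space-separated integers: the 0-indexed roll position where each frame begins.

Frame 1 starts at roll index 0: rolls=6,0 (sum=6), consumes 2 rolls
Frame 2 starts at roll index 2: roll=10 (strike), consumes 1 roll
Frame 3 starts at roll index 3: rolls=1,9 (sum=10), consumes 2 rolls
Frame 4 starts at roll index 5: rolls=9,1 (sum=10), consumes 2 rolls
Frame 5 starts at roll index 7: rolls=3,3 (sum=6), consumes 2 rolls
Frame 6 starts at roll index 9: rolls=5,0 (sum=5), consumes 2 rolls
Frame 7 starts at roll index 11: rolls=8,0 (sum=8), consumes 2 rolls
Frame 8 starts at roll index 13: roll=10 (strike), consumes 1 roll
Frame 9 starts at roll index 14: rolls=1,9 (sum=10), consumes 2 rolls
Frame 10 starts at roll index 16: 3 remaining rolls

Answer: 0 2 3 5 7 9 11 13 14 16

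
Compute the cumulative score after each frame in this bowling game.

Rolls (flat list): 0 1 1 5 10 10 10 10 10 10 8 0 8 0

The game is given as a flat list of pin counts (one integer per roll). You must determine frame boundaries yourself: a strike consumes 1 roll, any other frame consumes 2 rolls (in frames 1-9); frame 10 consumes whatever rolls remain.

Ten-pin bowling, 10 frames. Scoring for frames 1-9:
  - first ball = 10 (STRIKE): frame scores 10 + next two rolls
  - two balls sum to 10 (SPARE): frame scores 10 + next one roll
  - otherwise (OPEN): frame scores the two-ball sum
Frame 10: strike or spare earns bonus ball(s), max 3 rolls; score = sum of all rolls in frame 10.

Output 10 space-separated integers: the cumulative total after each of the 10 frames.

Answer: 1 7 37 67 97 127 155 173 181 189

Derivation:
Frame 1: OPEN (0+1=1). Cumulative: 1
Frame 2: OPEN (1+5=6). Cumulative: 7
Frame 3: STRIKE. 10 + next two rolls (10+10) = 30. Cumulative: 37
Frame 4: STRIKE. 10 + next two rolls (10+10) = 30. Cumulative: 67
Frame 5: STRIKE. 10 + next two rolls (10+10) = 30. Cumulative: 97
Frame 6: STRIKE. 10 + next two rolls (10+10) = 30. Cumulative: 127
Frame 7: STRIKE. 10 + next two rolls (10+8) = 28. Cumulative: 155
Frame 8: STRIKE. 10 + next two rolls (8+0) = 18. Cumulative: 173
Frame 9: OPEN (8+0=8). Cumulative: 181
Frame 10: OPEN. Sum of all frame-10 rolls (8+0) = 8. Cumulative: 189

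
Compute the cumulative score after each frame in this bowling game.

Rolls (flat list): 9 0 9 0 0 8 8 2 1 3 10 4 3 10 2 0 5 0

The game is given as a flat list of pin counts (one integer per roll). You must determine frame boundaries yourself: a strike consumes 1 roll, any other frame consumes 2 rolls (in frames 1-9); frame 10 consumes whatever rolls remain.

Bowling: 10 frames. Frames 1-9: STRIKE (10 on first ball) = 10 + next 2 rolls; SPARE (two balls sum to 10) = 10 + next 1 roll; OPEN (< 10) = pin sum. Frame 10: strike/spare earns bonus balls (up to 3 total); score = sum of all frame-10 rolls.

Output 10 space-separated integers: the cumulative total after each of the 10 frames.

Answer: 9 18 26 37 41 58 65 77 79 84

Derivation:
Frame 1: OPEN (9+0=9). Cumulative: 9
Frame 2: OPEN (9+0=9). Cumulative: 18
Frame 3: OPEN (0+8=8). Cumulative: 26
Frame 4: SPARE (8+2=10). 10 + next roll (1) = 11. Cumulative: 37
Frame 5: OPEN (1+3=4). Cumulative: 41
Frame 6: STRIKE. 10 + next two rolls (4+3) = 17. Cumulative: 58
Frame 7: OPEN (4+3=7). Cumulative: 65
Frame 8: STRIKE. 10 + next two rolls (2+0) = 12. Cumulative: 77
Frame 9: OPEN (2+0=2). Cumulative: 79
Frame 10: OPEN. Sum of all frame-10 rolls (5+0) = 5. Cumulative: 84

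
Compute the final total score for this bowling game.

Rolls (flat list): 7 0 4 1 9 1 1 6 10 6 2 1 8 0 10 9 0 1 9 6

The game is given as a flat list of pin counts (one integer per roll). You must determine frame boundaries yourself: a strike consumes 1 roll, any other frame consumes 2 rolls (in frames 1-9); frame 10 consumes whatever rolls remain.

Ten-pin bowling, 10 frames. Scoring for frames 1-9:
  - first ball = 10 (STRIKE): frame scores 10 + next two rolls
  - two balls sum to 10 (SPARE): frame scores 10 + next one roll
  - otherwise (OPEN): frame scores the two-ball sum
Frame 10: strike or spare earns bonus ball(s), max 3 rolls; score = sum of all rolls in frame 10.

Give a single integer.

Frame 1: OPEN (7+0=7). Cumulative: 7
Frame 2: OPEN (4+1=5). Cumulative: 12
Frame 3: SPARE (9+1=10). 10 + next roll (1) = 11. Cumulative: 23
Frame 4: OPEN (1+6=7). Cumulative: 30
Frame 5: STRIKE. 10 + next two rolls (6+2) = 18. Cumulative: 48
Frame 6: OPEN (6+2=8). Cumulative: 56
Frame 7: OPEN (1+8=9). Cumulative: 65
Frame 8: SPARE (0+10=10). 10 + next roll (9) = 19. Cumulative: 84
Frame 9: OPEN (9+0=9). Cumulative: 93
Frame 10: SPARE. Sum of all frame-10 rolls (1+9+6) = 16. Cumulative: 109

Answer: 109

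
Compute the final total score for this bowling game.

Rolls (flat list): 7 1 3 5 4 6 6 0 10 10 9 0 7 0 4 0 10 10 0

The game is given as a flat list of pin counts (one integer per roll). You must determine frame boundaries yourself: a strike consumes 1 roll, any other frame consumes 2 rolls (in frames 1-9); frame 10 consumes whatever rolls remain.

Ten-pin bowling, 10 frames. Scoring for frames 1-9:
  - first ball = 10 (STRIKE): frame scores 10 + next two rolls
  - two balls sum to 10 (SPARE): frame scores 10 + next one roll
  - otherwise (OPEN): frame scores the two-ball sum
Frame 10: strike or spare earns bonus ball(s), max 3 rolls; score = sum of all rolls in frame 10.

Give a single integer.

Answer: 126

Derivation:
Frame 1: OPEN (7+1=8). Cumulative: 8
Frame 2: OPEN (3+5=8). Cumulative: 16
Frame 3: SPARE (4+6=10). 10 + next roll (6) = 16. Cumulative: 32
Frame 4: OPEN (6+0=6). Cumulative: 38
Frame 5: STRIKE. 10 + next two rolls (10+9) = 29. Cumulative: 67
Frame 6: STRIKE. 10 + next two rolls (9+0) = 19. Cumulative: 86
Frame 7: OPEN (9+0=9). Cumulative: 95
Frame 8: OPEN (7+0=7). Cumulative: 102
Frame 9: OPEN (4+0=4). Cumulative: 106
Frame 10: STRIKE. Sum of all frame-10 rolls (10+10+0) = 20. Cumulative: 126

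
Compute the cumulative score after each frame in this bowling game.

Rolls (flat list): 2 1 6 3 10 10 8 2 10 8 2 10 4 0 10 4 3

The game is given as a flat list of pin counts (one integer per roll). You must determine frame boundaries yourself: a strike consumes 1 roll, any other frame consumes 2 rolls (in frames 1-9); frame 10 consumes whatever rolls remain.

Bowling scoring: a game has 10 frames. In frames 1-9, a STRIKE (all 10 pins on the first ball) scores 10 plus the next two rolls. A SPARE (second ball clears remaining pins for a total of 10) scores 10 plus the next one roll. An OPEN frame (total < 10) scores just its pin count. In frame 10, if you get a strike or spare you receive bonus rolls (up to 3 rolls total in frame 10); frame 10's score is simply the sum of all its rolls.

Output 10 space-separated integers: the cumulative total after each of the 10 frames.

Frame 1: OPEN (2+1=3). Cumulative: 3
Frame 2: OPEN (6+3=9). Cumulative: 12
Frame 3: STRIKE. 10 + next two rolls (10+8) = 28. Cumulative: 40
Frame 4: STRIKE. 10 + next two rolls (8+2) = 20. Cumulative: 60
Frame 5: SPARE (8+2=10). 10 + next roll (10) = 20. Cumulative: 80
Frame 6: STRIKE. 10 + next two rolls (8+2) = 20. Cumulative: 100
Frame 7: SPARE (8+2=10). 10 + next roll (10) = 20. Cumulative: 120
Frame 8: STRIKE. 10 + next two rolls (4+0) = 14. Cumulative: 134
Frame 9: OPEN (4+0=4). Cumulative: 138
Frame 10: STRIKE. Sum of all frame-10 rolls (10+4+3) = 17. Cumulative: 155

Answer: 3 12 40 60 80 100 120 134 138 155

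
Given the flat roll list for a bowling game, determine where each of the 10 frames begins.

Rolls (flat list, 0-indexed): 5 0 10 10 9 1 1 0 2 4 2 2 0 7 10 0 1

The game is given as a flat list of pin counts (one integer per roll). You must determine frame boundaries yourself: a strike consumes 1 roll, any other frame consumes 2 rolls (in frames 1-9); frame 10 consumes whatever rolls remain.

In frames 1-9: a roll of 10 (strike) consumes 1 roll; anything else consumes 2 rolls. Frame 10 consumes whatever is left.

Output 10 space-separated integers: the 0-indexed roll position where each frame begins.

Frame 1 starts at roll index 0: rolls=5,0 (sum=5), consumes 2 rolls
Frame 2 starts at roll index 2: roll=10 (strike), consumes 1 roll
Frame 3 starts at roll index 3: roll=10 (strike), consumes 1 roll
Frame 4 starts at roll index 4: rolls=9,1 (sum=10), consumes 2 rolls
Frame 5 starts at roll index 6: rolls=1,0 (sum=1), consumes 2 rolls
Frame 6 starts at roll index 8: rolls=2,4 (sum=6), consumes 2 rolls
Frame 7 starts at roll index 10: rolls=2,2 (sum=4), consumes 2 rolls
Frame 8 starts at roll index 12: rolls=0,7 (sum=7), consumes 2 rolls
Frame 9 starts at roll index 14: roll=10 (strike), consumes 1 roll
Frame 10 starts at roll index 15: 2 remaining rolls

Answer: 0 2 3 4 6 8 10 12 14 15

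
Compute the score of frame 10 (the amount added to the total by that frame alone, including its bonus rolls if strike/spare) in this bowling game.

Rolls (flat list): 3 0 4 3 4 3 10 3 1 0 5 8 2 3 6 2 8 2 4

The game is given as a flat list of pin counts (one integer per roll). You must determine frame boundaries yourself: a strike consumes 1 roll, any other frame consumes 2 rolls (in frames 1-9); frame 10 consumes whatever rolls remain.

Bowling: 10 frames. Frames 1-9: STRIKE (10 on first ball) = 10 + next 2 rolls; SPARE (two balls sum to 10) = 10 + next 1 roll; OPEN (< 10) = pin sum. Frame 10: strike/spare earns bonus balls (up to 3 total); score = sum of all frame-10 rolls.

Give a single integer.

Frame 1: OPEN (3+0=3). Cumulative: 3
Frame 2: OPEN (4+3=7). Cumulative: 10
Frame 3: OPEN (4+3=7). Cumulative: 17
Frame 4: STRIKE. 10 + next two rolls (3+1) = 14. Cumulative: 31
Frame 5: OPEN (3+1=4). Cumulative: 35
Frame 6: OPEN (0+5=5). Cumulative: 40
Frame 7: SPARE (8+2=10). 10 + next roll (3) = 13. Cumulative: 53
Frame 8: OPEN (3+6=9). Cumulative: 62
Frame 9: SPARE (2+8=10). 10 + next roll (2) = 12. Cumulative: 74
Frame 10: OPEN. Sum of all frame-10 rolls (2+4) = 6. Cumulative: 80

Answer: 6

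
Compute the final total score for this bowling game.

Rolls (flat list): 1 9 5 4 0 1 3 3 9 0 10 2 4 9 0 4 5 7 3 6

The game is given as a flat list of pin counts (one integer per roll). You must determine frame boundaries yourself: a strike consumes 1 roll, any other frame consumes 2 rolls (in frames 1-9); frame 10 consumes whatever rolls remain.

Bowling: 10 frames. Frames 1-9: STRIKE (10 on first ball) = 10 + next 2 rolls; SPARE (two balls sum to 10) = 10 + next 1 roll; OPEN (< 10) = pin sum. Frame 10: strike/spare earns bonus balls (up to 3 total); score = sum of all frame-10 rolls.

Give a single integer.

Frame 1: SPARE (1+9=10). 10 + next roll (5) = 15. Cumulative: 15
Frame 2: OPEN (5+4=9). Cumulative: 24
Frame 3: OPEN (0+1=1). Cumulative: 25
Frame 4: OPEN (3+3=6). Cumulative: 31
Frame 5: OPEN (9+0=9). Cumulative: 40
Frame 6: STRIKE. 10 + next two rolls (2+4) = 16. Cumulative: 56
Frame 7: OPEN (2+4=6). Cumulative: 62
Frame 8: OPEN (9+0=9). Cumulative: 71
Frame 9: OPEN (4+5=9). Cumulative: 80
Frame 10: SPARE. Sum of all frame-10 rolls (7+3+6) = 16. Cumulative: 96

Answer: 96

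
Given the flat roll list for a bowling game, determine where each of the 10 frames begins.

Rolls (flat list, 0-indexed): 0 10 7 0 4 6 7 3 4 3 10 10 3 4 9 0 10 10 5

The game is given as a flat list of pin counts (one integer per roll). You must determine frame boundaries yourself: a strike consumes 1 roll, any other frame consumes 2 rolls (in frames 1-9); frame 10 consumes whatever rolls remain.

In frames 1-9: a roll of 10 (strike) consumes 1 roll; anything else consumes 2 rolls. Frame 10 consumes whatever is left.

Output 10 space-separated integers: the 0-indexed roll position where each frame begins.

Answer: 0 2 4 6 8 10 11 12 14 16

Derivation:
Frame 1 starts at roll index 0: rolls=0,10 (sum=10), consumes 2 rolls
Frame 2 starts at roll index 2: rolls=7,0 (sum=7), consumes 2 rolls
Frame 3 starts at roll index 4: rolls=4,6 (sum=10), consumes 2 rolls
Frame 4 starts at roll index 6: rolls=7,3 (sum=10), consumes 2 rolls
Frame 5 starts at roll index 8: rolls=4,3 (sum=7), consumes 2 rolls
Frame 6 starts at roll index 10: roll=10 (strike), consumes 1 roll
Frame 7 starts at roll index 11: roll=10 (strike), consumes 1 roll
Frame 8 starts at roll index 12: rolls=3,4 (sum=7), consumes 2 rolls
Frame 9 starts at roll index 14: rolls=9,0 (sum=9), consumes 2 rolls
Frame 10 starts at roll index 16: 3 remaining rolls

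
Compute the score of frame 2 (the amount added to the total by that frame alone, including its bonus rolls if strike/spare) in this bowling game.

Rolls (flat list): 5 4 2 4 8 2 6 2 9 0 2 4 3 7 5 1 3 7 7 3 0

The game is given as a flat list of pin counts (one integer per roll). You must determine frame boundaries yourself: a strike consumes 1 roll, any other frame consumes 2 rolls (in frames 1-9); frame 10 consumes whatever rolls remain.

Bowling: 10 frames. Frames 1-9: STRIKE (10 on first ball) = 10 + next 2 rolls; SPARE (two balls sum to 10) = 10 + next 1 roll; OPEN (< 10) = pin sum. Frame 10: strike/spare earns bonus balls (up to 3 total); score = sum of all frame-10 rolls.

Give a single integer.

Answer: 6

Derivation:
Frame 1: OPEN (5+4=9). Cumulative: 9
Frame 2: OPEN (2+4=6). Cumulative: 15
Frame 3: SPARE (8+2=10). 10 + next roll (6) = 16. Cumulative: 31
Frame 4: OPEN (6+2=8). Cumulative: 39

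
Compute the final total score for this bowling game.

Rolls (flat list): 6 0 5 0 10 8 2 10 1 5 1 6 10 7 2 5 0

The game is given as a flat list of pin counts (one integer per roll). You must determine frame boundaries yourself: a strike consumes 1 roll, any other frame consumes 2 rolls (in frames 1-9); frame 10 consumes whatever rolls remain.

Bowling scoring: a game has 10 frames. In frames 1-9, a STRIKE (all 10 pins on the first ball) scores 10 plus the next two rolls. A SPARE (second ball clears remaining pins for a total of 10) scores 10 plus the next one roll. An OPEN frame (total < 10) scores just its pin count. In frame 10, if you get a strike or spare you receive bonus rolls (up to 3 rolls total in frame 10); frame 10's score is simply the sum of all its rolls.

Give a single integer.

Answer: 113

Derivation:
Frame 1: OPEN (6+0=6). Cumulative: 6
Frame 2: OPEN (5+0=5). Cumulative: 11
Frame 3: STRIKE. 10 + next two rolls (8+2) = 20. Cumulative: 31
Frame 4: SPARE (8+2=10). 10 + next roll (10) = 20. Cumulative: 51
Frame 5: STRIKE. 10 + next two rolls (1+5) = 16. Cumulative: 67
Frame 6: OPEN (1+5=6). Cumulative: 73
Frame 7: OPEN (1+6=7). Cumulative: 80
Frame 8: STRIKE. 10 + next two rolls (7+2) = 19. Cumulative: 99
Frame 9: OPEN (7+2=9). Cumulative: 108
Frame 10: OPEN. Sum of all frame-10 rolls (5+0) = 5. Cumulative: 113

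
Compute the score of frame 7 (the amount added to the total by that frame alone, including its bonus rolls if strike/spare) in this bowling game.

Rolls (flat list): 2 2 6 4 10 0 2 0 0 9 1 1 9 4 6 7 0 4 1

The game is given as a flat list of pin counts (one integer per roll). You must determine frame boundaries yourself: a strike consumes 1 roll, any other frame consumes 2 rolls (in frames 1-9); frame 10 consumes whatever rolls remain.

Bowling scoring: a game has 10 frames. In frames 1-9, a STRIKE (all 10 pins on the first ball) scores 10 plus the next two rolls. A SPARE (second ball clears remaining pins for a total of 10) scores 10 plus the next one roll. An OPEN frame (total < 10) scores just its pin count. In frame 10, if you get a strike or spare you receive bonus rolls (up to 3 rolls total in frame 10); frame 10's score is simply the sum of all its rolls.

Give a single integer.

Frame 1: OPEN (2+2=4). Cumulative: 4
Frame 2: SPARE (6+4=10). 10 + next roll (10) = 20. Cumulative: 24
Frame 3: STRIKE. 10 + next two rolls (0+2) = 12. Cumulative: 36
Frame 4: OPEN (0+2=2). Cumulative: 38
Frame 5: OPEN (0+0=0). Cumulative: 38
Frame 6: SPARE (9+1=10). 10 + next roll (1) = 11. Cumulative: 49
Frame 7: SPARE (1+9=10). 10 + next roll (4) = 14. Cumulative: 63
Frame 8: SPARE (4+6=10). 10 + next roll (7) = 17. Cumulative: 80
Frame 9: OPEN (7+0=7). Cumulative: 87

Answer: 14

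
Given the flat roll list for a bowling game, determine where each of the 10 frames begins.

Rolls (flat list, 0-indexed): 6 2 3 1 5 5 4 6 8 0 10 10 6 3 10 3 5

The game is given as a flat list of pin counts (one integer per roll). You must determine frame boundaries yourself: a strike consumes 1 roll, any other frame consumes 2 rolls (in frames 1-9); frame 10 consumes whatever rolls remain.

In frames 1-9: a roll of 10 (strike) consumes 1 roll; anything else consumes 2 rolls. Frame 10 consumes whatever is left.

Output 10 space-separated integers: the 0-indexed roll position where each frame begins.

Frame 1 starts at roll index 0: rolls=6,2 (sum=8), consumes 2 rolls
Frame 2 starts at roll index 2: rolls=3,1 (sum=4), consumes 2 rolls
Frame 3 starts at roll index 4: rolls=5,5 (sum=10), consumes 2 rolls
Frame 4 starts at roll index 6: rolls=4,6 (sum=10), consumes 2 rolls
Frame 5 starts at roll index 8: rolls=8,0 (sum=8), consumes 2 rolls
Frame 6 starts at roll index 10: roll=10 (strike), consumes 1 roll
Frame 7 starts at roll index 11: roll=10 (strike), consumes 1 roll
Frame 8 starts at roll index 12: rolls=6,3 (sum=9), consumes 2 rolls
Frame 9 starts at roll index 14: roll=10 (strike), consumes 1 roll
Frame 10 starts at roll index 15: 2 remaining rolls

Answer: 0 2 4 6 8 10 11 12 14 15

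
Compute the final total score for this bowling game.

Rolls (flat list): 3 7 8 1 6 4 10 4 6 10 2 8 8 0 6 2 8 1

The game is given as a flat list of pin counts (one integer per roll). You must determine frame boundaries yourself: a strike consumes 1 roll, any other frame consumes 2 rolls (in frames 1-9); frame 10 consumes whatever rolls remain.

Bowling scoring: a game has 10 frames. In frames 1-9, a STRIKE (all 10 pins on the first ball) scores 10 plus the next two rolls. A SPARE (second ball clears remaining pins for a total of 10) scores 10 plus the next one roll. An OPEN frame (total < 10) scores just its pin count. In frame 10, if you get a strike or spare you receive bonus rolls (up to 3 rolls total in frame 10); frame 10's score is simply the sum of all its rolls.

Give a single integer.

Frame 1: SPARE (3+7=10). 10 + next roll (8) = 18. Cumulative: 18
Frame 2: OPEN (8+1=9). Cumulative: 27
Frame 3: SPARE (6+4=10). 10 + next roll (10) = 20. Cumulative: 47
Frame 4: STRIKE. 10 + next two rolls (4+6) = 20. Cumulative: 67
Frame 5: SPARE (4+6=10). 10 + next roll (10) = 20. Cumulative: 87
Frame 6: STRIKE. 10 + next two rolls (2+8) = 20. Cumulative: 107
Frame 7: SPARE (2+8=10). 10 + next roll (8) = 18. Cumulative: 125
Frame 8: OPEN (8+0=8). Cumulative: 133
Frame 9: OPEN (6+2=8). Cumulative: 141
Frame 10: OPEN. Sum of all frame-10 rolls (8+1) = 9. Cumulative: 150

Answer: 150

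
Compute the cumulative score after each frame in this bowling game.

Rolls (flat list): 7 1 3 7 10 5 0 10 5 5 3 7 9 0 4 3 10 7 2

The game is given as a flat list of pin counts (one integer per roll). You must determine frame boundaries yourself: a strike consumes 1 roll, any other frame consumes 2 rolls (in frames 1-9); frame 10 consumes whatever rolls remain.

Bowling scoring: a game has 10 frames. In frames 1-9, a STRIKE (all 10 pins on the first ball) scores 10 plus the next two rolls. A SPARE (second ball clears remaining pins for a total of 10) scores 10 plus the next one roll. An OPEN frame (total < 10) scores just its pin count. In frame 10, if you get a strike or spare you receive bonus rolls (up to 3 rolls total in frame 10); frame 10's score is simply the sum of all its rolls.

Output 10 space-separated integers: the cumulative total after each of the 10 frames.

Frame 1: OPEN (7+1=8). Cumulative: 8
Frame 2: SPARE (3+7=10). 10 + next roll (10) = 20. Cumulative: 28
Frame 3: STRIKE. 10 + next two rolls (5+0) = 15. Cumulative: 43
Frame 4: OPEN (5+0=5). Cumulative: 48
Frame 5: STRIKE. 10 + next two rolls (5+5) = 20. Cumulative: 68
Frame 6: SPARE (5+5=10). 10 + next roll (3) = 13. Cumulative: 81
Frame 7: SPARE (3+7=10). 10 + next roll (9) = 19. Cumulative: 100
Frame 8: OPEN (9+0=9). Cumulative: 109
Frame 9: OPEN (4+3=7). Cumulative: 116
Frame 10: STRIKE. Sum of all frame-10 rolls (10+7+2) = 19. Cumulative: 135

Answer: 8 28 43 48 68 81 100 109 116 135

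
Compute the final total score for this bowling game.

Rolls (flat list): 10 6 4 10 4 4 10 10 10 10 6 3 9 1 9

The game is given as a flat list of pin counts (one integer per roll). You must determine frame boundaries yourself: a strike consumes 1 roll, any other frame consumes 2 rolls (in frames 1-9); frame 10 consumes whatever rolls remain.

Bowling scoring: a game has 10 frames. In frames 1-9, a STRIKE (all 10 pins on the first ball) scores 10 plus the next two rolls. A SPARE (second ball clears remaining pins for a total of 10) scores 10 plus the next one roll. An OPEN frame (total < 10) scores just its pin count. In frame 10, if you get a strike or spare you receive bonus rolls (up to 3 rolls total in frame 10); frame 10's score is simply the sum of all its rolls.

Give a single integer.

Frame 1: STRIKE. 10 + next two rolls (6+4) = 20. Cumulative: 20
Frame 2: SPARE (6+4=10). 10 + next roll (10) = 20. Cumulative: 40
Frame 3: STRIKE. 10 + next two rolls (4+4) = 18. Cumulative: 58
Frame 4: OPEN (4+4=8). Cumulative: 66
Frame 5: STRIKE. 10 + next two rolls (10+10) = 30. Cumulative: 96
Frame 6: STRIKE. 10 + next two rolls (10+10) = 30. Cumulative: 126
Frame 7: STRIKE. 10 + next two rolls (10+6) = 26. Cumulative: 152
Frame 8: STRIKE. 10 + next two rolls (6+3) = 19. Cumulative: 171
Frame 9: OPEN (6+3=9). Cumulative: 180
Frame 10: SPARE. Sum of all frame-10 rolls (9+1+9) = 19. Cumulative: 199

Answer: 199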